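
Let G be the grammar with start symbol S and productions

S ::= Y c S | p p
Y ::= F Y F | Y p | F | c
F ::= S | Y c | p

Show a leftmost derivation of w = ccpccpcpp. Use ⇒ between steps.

S ⇒ YcS   [S ::= Y c S]
YcS ⇒ ccS   [Y ::= c]
ccS ⇒ ccYcS   [S ::= Y c S]
ccYcS ⇒ ccFYFcS   [Y ::= F Y F]
ccFYFcS ⇒ ccYcYFcS   [F ::= Y c]
ccYcYFcS ⇒ ccFcYFcS   [Y ::= F]
ccFcYFcS ⇒ ccpcYFcS   [F ::= p]
ccpcYFcS ⇒ ccpccFcS   [Y ::= c]
ccpccFcS ⇒ ccpccpcS   [F ::= p]
ccpccpcS ⇒ ccpccpcpp   [S ::= p p]

S⇒YcS⇒ccS⇒ccYcS⇒ccFYFcS⇒ccYcYFcS⇒ccFcYFcS⇒ccpcYFcS⇒ccpccFcS⇒ccpccpcS⇒ccpccpcpp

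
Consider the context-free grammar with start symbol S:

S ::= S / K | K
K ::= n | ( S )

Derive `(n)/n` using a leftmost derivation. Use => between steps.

S => S/K   [S ::= S / K]
S/K => K/K   [S ::= K]
K/K => (S)/K   [K ::= ( S )]
(S)/K => (K)/K   [S ::= K]
(K)/K => (n)/K   [K ::= n]
(n)/K => (n)/n   [K ::= n]

S=>S/K=>K/K=>(S)/K=>(K)/K=>(n)/K=>(n)/n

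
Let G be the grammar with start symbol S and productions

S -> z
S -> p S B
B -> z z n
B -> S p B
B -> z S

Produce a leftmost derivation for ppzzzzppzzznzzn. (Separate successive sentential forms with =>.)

S => pSB   [S -> p S B]
pSB => ppSBB   [S -> p S B]
ppSBB => ppzBB   [S -> z]
ppzBB => ppzzSB   [B -> z S]
ppzzSB => ppzzzB   [S -> z]
ppzzzB => ppzzzzS   [B -> z S]
ppzzzzS => ppzzzzpSB   [S -> p S B]
ppzzzzpSB => ppzzzzppSBB   [S -> p S B]
ppzzzzppSBB => ppzzzzppzBB   [S -> z]
ppzzzzppzBB => ppzzzzppzzznB   [B -> z z n]
ppzzzzppzzznB => ppzzzzppzzznzzn   [B -> z z n]

S => pSB => ppSBB => ppzBB => ppzzSB => ppzzzB => ppzzzzS => ppzzzzpSB => ppzzzzppSBB => ppzzzzppzBB => ppzzzzppzzznB => ppzzzzppzzznzzn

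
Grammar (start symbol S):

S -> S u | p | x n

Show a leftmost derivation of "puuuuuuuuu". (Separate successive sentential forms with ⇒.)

S ⇒ Su   [S -> S u]
Su ⇒ Suu   [S -> S u]
Suu ⇒ Suuu   [S -> S u]
Suuu ⇒ Suuuu   [S -> S u]
Suuuu ⇒ Suuuuu   [S -> S u]
Suuuuu ⇒ Suuuuuu   [S -> S u]
Suuuuuu ⇒ Suuuuuuu   [S -> S u]
Suuuuuuu ⇒ Suuuuuuuu   [S -> S u]
Suuuuuuuu ⇒ Suuuuuuuuu   [S -> S u]
Suuuuuuuuu ⇒ puuuuuuuuu   [S -> p]

S ⇒ Su ⇒ Suu ⇒ Suuu ⇒ Suuuu ⇒ Suuuuu ⇒ Suuuuuu ⇒ Suuuuuuu ⇒ Suuuuuuuu ⇒ Suuuuuuuuu ⇒ puuuuuuuuu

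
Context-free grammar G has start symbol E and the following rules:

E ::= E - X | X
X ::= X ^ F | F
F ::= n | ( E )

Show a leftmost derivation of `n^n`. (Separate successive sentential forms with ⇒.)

E⇒X⇒X^F⇒F^F⇒n^F⇒n^n

E ⇒ X   [E ::= X]
X ⇒ X^F   [X ::= X ^ F]
X^F ⇒ F^F   [X ::= F]
F^F ⇒ n^F   [F ::= n]
n^F ⇒ n^n   [F ::= n]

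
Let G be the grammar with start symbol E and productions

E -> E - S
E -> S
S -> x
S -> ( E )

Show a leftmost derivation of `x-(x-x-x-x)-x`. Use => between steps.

E => E-S   [E -> E - S]
E-S => E-S-S   [E -> E - S]
E-S-S => S-S-S   [E -> S]
S-S-S => x-S-S   [S -> x]
x-S-S => x-(E)-S   [S -> ( E )]
x-(E)-S => x-(E-S)-S   [E -> E - S]
x-(E-S)-S => x-(E-S-S)-S   [E -> E - S]
x-(E-S-S)-S => x-(E-S-S-S)-S   [E -> E - S]
x-(E-S-S-S)-S => x-(S-S-S-S)-S   [E -> S]
x-(S-S-S-S)-S => x-(x-S-S-S)-S   [S -> x]
x-(x-S-S-S)-S => x-(x-x-S-S)-S   [S -> x]
x-(x-x-S-S)-S => x-(x-x-x-S)-S   [S -> x]
x-(x-x-x-S)-S => x-(x-x-x-x)-S   [S -> x]
x-(x-x-x-x)-S => x-(x-x-x-x)-x   [S -> x]

E => E-S => E-S-S => S-S-S => x-S-S => x-(E)-S => x-(E-S)-S => x-(E-S-S)-S => x-(E-S-S-S)-S => x-(S-S-S-S)-S => x-(x-S-S-S)-S => x-(x-x-S-S)-S => x-(x-x-x-S)-S => x-(x-x-x-x)-S => x-(x-x-x-x)-x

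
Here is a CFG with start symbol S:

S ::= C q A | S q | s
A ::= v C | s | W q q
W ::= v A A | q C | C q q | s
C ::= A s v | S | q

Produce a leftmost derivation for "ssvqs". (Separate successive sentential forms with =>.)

S=>CqA=>AsvqA=>ssvqA=>ssvqs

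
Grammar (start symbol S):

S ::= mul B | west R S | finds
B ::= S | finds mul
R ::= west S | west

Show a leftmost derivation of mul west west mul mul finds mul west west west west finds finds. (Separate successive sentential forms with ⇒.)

S ⇒ mul B ⇒ mul S ⇒ mul west R S ⇒ mul west west S S ⇒ mul west west mul B S ⇒ mul west west mul S S ⇒ mul west west mul mul B S ⇒ mul west west mul mul finds mul S ⇒ mul west west mul mul finds mul west R S ⇒ mul west west mul mul finds mul west west S ⇒ mul west west mul mul finds mul west west west R S ⇒ mul west west mul mul finds mul west west west west S S ⇒ mul west west mul mul finds mul west west west west finds S ⇒ mul west west mul mul finds mul west west west west finds finds

S ⇒ mul B   [S ::= mul B]
mul B ⇒ mul S   [B ::= S]
mul S ⇒ mul west R S   [S ::= west R S]
mul west R S ⇒ mul west west S S   [R ::= west S]
mul west west S S ⇒ mul west west mul B S   [S ::= mul B]
mul west west mul B S ⇒ mul west west mul S S   [B ::= S]
mul west west mul S S ⇒ mul west west mul mul B S   [S ::= mul B]
mul west west mul mul B S ⇒ mul west west mul mul finds mul S   [B ::= finds mul]
mul west west mul mul finds mul S ⇒ mul west west mul mul finds mul west R S   [S ::= west R S]
mul west west mul mul finds mul west R S ⇒ mul west west mul mul finds mul west west S   [R ::= west]
mul west west mul mul finds mul west west S ⇒ mul west west mul mul finds mul west west west R S   [S ::= west R S]
mul west west mul mul finds mul west west west R S ⇒ mul west west mul mul finds mul west west west west S S   [R ::= west S]
mul west west mul mul finds mul west west west west S S ⇒ mul west west mul mul finds mul west west west west finds S   [S ::= finds]
mul west west mul mul finds mul west west west west finds S ⇒ mul west west mul mul finds mul west west west west finds finds   [S ::= finds]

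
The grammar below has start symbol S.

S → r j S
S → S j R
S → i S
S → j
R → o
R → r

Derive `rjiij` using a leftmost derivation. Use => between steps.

S=>rjS=>rjiS=>rjiiS=>rjiij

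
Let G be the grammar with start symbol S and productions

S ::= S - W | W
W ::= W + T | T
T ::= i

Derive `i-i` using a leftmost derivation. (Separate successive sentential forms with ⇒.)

S ⇒ S-W ⇒ W-W ⇒ T-W ⇒ i-W ⇒ i-T ⇒ i-i

S ⇒ S-W   [S ::= S - W]
S-W ⇒ W-W   [S ::= W]
W-W ⇒ T-W   [W ::= T]
T-W ⇒ i-W   [T ::= i]
i-W ⇒ i-T   [W ::= T]
i-T ⇒ i-i   [T ::= i]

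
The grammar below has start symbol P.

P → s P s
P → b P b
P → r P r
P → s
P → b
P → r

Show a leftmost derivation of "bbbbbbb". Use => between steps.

P => bPb   [P → b P b]
bPb => bbPbb   [P → b P b]
bbPbb => bbbPbbb   [P → b P b]
bbbPbbb => bbbbbbb   [P → b]

P=>bPb=>bbPbb=>bbbPbbb=>bbbbbbb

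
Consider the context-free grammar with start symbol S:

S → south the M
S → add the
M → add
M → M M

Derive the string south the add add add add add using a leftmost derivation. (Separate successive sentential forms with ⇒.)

S ⇒ south the M ⇒ south the M M ⇒ south the M M M ⇒ south the M M M M ⇒ south the M M M M M ⇒ south the add M M M M ⇒ south the add add M M M ⇒ south the add add add M M ⇒ south the add add add add M ⇒ south the add add add add add

S ⇒ south the M   [S → south the M]
south the M ⇒ south the M M   [M → M M]
south the M M ⇒ south the M M M   [M → M M]
south the M M M ⇒ south the M M M M   [M → M M]
south the M M M M ⇒ south the M M M M M   [M → M M]
south the M M M M M ⇒ south the add M M M M   [M → add]
south the add M M M M ⇒ south the add add M M M   [M → add]
south the add add M M M ⇒ south the add add add M M   [M → add]
south the add add add M M ⇒ south the add add add add M   [M → add]
south the add add add add M ⇒ south the add add add add add   [M → add]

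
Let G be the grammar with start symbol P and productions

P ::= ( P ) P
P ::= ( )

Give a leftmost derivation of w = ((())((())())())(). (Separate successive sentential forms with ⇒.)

P ⇒ (P)P ⇒ ((P)P)P ⇒ ((())P)P ⇒ ((())(P)P)P ⇒ ((())((P)P)P)P ⇒ ((())((())P)P)P ⇒ ((())((())())P)P ⇒ ((())((())())())P ⇒ ((())((())())())()

P ⇒ (P)P   [P ::= ( P ) P]
(P)P ⇒ ((P)P)P   [P ::= ( P ) P]
((P)P)P ⇒ ((())P)P   [P ::= ( )]
((())P)P ⇒ ((())(P)P)P   [P ::= ( P ) P]
((())(P)P)P ⇒ ((())((P)P)P)P   [P ::= ( P ) P]
((())((P)P)P)P ⇒ ((())((())P)P)P   [P ::= ( )]
((())((())P)P)P ⇒ ((())((())())P)P   [P ::= ( )]
((())((())())P)P ⇒ ((())((())())())P   [P ::= ( )]
((())((())())())P ⇒ ((())((())())())()   [P ::= ( )]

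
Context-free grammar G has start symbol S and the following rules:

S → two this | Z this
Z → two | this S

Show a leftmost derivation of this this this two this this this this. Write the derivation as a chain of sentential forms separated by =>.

S => Z this   [S → Z this]
Z this => this S this   [Z → this S]
this S this => this Z this this   [S → Z this]
this Z this this => this this S this this   [Z → this S]
this this S this this => this this Z this this this   [S → Z this]
this this Z this this this => this this this S this this this   [Z → this S]
this this this S this this this => this this this Z this this this this   [S → Z this]
this this this Z this this this this => this this this two this this this this   [Z → two]

S => Z this => this S this => this Z this this => this this S this this => this this Z this this this => this this this S this this this => this this this Z this this this this => this this this two this this this this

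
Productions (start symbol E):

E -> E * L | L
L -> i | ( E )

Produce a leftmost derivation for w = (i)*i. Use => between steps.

E=>E*L=>L*L=>(E)*L=>(L)*L=>(i)*L=>(i)*i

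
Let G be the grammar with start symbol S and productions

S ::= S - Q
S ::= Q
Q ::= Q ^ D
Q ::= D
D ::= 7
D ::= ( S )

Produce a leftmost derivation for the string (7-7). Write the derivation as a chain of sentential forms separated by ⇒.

S⇒Q⇒D⇒(S)⇒(S-Q)⇒(Q-Q)⇒(D-Q)⇒(7-Q)⇒(7-D)⇒(7-7)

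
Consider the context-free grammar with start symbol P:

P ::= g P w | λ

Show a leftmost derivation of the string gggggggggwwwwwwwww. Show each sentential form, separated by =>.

P => gPw   [P ::= g P w]
gPw => ggPww   [P ::= g P w]
ggPww => gggPwww   [P ::= g P w]
gggPwww => ggggPwwww   [P ::= g P w]
ggggPwwww => gggggPwwwww   [P ::= g P w]
gggggPwwwww => ggggggPwwwwww   [P ::= g P w]
ggggggPwwwwww => gggggggPwwwwwww   [P ::= g P w]
gggggggPwwwwwww => ggggggggPwwwwwwww   [P ::= g P w]
ggggggggPwwwwwwww => gggggggggPwwwwwwwww   [P ::= g P w]
gggggggggPwwwwwwwww => gggggggggwwwwwwwww   [P ::= λ]

P => gPw => ggPww => gggPwww => ggggPwwww => gggggPwwwww => ggggggPwwwwww => gggggggPwwwwwww => ggggggggPwwwwwwww => gggggggggPwwwwwwwww => gggggggggwwwwwwwww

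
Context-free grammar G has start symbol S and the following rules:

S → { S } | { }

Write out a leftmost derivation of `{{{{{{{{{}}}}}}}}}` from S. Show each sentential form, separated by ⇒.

S ⇒ {S} ⇒ {{S}} ⇒ {{{S}}} ⇒ {{{{S}}}} ⇒ {{{{{S}}}}} ⇒ {{{{{{S}}}}}} ⇒ {{{{{{{S}}}}}}} ⇒ {{{{{{{{S}}}}}}}} ⇒ {{{{{{{{{}}}}}}}}}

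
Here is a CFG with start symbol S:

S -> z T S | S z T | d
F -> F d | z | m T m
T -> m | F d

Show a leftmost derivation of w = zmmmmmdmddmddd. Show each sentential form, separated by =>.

S => zTS   [S -> z T S]
zTS => zFdS   [T -> F d]
zFdS => zFddS   [F -> F d]
zFddS => zmTmddS   [F -> m T m]
zmTmddS => zmFdmddS   [T -> F d]
zmFdmddS => zmFddmddS   [F -> F d]
zmFddmddS => zmmTmddmddS   [F -> m T m]
zmmTmddmddS => zmmFdmddmddS   [T -> F d]
zmmFdmddmddS => zmmmTmdmddmddS   [F -> m T m]
zmmmTmdmddmddS => zmmmmmdmddmddS   [T -> m]
zmmmmmdmddmddS => zmmmmmdmddmddd   [S -> d]

S => zTS => zFdS => zFddS => zmTmddS => zmFdmddS => zmFddmddS => zmmTmddmddS => zmmFdmddmddS => zmmmTmdmddmddS => zmmmmmdmddmddS => zmmmmmdmddmddd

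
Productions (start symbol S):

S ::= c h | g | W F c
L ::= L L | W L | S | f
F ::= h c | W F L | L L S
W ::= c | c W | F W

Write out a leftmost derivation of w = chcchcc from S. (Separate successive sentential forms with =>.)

S => WFc => cWFc => cFWFc => chcWFc => chccFc => chcchcc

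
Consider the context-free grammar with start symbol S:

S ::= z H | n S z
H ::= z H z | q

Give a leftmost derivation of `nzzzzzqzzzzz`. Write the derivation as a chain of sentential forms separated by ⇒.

S ⇒ nSz   [S ::= n S z]
nSz ⇒ nzHz   [S ::= z H]
nzHz ⇒ nzzHzz   [H ::= z H z]
nzzHzz ⇒ nzzzHzzz   [H ::= z H z]
nzzzHzzz ⇒ nzzzzHzzzz   [H ::= z H z]
nzzzzHzzzz ⇒ nzzzzzHzzzzz   [H ::= z H z]
nzzzzzHzzzzz ⇒ nzzzzzqzzzzz   [H ::= q]

S⇒nSz⇒nzHz⇒nzzHzz⇒nzzzHzzz⇒nzzzzHzzzz⇒nzzzzzHzzzzz⇒nzzzzzqzzzzz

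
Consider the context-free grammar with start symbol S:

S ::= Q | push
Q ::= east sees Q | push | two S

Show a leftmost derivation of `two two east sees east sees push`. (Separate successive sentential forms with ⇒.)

S ⇒ Q ⇒ two S ⇒ two Q ⇒ two two S ⇒ two two Q ⇒ two two east sees Q ⇒ two two east sees east sees Q ⇒ two two east sees east sees push

S ⇒ Q   [S ::= Q]
Q ⇒ two S   [Q ::= two S]
two S ⇒ two Q   [S ::= Q]
two Q ⇒ two two S   [Q ::= two S]
two two S ⇒ two two Q   [S ::= Q]
two two Q ⇒ two two east sees Q   [Q ::= east sees Q]
two two east sees Q ⇒ two two east sees east sees Q   [Q ::= east sees Q]
two two east sees east sees Q ⇒ two two east sees east sees push   [Q ::= push]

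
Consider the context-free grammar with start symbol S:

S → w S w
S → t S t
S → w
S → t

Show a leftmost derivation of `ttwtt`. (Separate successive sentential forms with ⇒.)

S ⇒ tSt ⇒ ttStt ⇒ ttwtt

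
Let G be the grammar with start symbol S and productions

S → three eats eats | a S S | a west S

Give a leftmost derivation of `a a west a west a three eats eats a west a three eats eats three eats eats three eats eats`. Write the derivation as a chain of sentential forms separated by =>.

S => a S S => a a west S S => a a west a west S S => a a west a west a S S S => a a west a west a three eats eats S S => a a west a west a three eats eats a west S S => a a west a west a three eats eats a west a S S S => a a west a west a three eats eats a west a three eats eats S S => a a west a west a three eats eats a west a three eats eats three eats eats S => a a west a west a three eats eats a west a three eats eats three eats eats three eats eats

S => a S S   [S → a S S]
a S S => a a west S S   [S → a west S]
a a west S S => a a west a west S S   [S → a west S]
a a west a west S S => a a west a west a S S S   [S → a S S]
a a west a west a S S S => a a west a west a three eats eats S S   [S → three eats eats]
a a west a west a three eats eats S S => a a west a west a three eats eats a west S S   [S → a west S]
a a west a west a three eats eats a west S S => a a west a west a three eats eats a west a S S S   [S → a S S]
a a west a west a three eats eats a west a S S S => a a west a west a three eats eats a west a three eats eats S S   [S → three eats eats]
a a west a west a three eats eats a west a three eats eats S S => a a west a west a three eats eats a west a three eats eats three eats eats S   [S → three eats eats]
a a west a west a three eats eats a west a three eats eats three eats eats S => a a west a west a three eats eats a west a three eats eats three eats eats three eats eats   [S → three eats eats]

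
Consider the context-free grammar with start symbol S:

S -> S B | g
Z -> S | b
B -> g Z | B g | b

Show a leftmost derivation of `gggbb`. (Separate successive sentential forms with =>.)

S=>SB=>gB=>ggZ=>ggS=>ggSB=>ggSBB=>gggBB=>gggbB=>gggbb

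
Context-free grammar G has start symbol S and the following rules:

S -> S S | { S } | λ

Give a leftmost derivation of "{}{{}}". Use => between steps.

S => SS => SSS => {S}SS => {}SS => {}{S}S => {}{SS}S => {}{SSS}S => {}{{S}SS}S => {}{{}SS}S => {}{{}S}S => {}{{}}S => {}{{}}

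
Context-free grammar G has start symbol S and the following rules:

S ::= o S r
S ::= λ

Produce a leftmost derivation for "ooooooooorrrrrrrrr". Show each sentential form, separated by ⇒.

S ⇒ oSr   [S ::= o S r]
oSr ⇒ ooSrr   [S ::= o S r]
ooSrr ⇒ oooSrrr   [S ::= o S r]
oooSrrr ⇒ ooooSrrrr   [S ::= o S r]
ooooSrrrr ⇒ oooooSrrrrr   [S ::= o S r]
oooooSrrrrr ⇒ ooooooSrrrrrr   [S ::= o S r]
ooooooSrrrrrr ⇒ oooooooSrrrrrrr   [S ::= o S r]
oooooooSrrrrrrr ⇒ ooooooooSrrrrrrrr   [S ::= o S r]
ooooooooSrrrrrrrr ⇒ oooooooooSrrrrrrrrr   [S ::= o S r]
oooooooooSrrrrrrrrr ⇒ ooooooooorrrrrrrrr   [S ::= λ]

S ⇒ oSr ⇒ ooSrr ⇒ oooSrrr ⇒ ooooSrrrr ⇒ oooooSrrrrr ⇒ ooooooSrrrrrr ⇒ oooooooSrrrrrrr ⇒ ooooooooSrrrrrrrr ⇒ oooooooooSrrrrrrrrr ⇒ ooooooooorrrrrrrrr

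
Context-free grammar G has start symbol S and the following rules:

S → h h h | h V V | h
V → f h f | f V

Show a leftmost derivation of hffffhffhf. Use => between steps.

S=>hVV=>hfVV=>hffVV=>hfffVV=>hffffhfV=>hffffhffhf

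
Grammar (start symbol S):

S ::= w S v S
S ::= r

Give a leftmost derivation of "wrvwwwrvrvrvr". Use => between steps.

S => wSvS   [S ::= w S v S]
wSvS => wrvS   [S ::= r]
wrvS => wrvwSvS   [S ::= w S v S]
wrvwSvS => wrvwwSvSvS   [S ::= w S v S]
wrvwwSvSvS => wrvwwwSvSvSvS   [S ::= w S v S]
wrvwwwSvSvSvS => wrvwwwrvSvSvS   [S ::= r]
wrvwwwrvSvSvS => wrvwwwrvrvSvS   [S ::= r]
wrvwwwrvrvSvS => wrvwwwrvrvrvS   [S ::= r]
wrvwwwrvrvrvS => wrvwwwrvrvrvr   [S ::= r]

S => wSvS => wrvS => wrvwSvS => wrvwwSvSvS => wrvwwwSvSvSvS => wrvwwwrvSvSvS => wrvwwwrvrvSvS => wrvwwwrvrvrvS => wrvwwwrvrvrvr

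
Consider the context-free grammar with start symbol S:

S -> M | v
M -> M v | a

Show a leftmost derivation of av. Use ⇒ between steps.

S⇒M⇒Mv⇒av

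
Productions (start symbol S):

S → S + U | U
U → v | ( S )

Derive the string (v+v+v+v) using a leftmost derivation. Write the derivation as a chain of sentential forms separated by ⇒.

S ⇒ U ⇒ (S) ⇒ (S+U) ⇒ (S+U+U) ⇒ (S+U+U+U) ⇒ (U+U+U+U) ⇒ (v+U+U+U) ⇒ (v+v+U+U) ⇒ (v+v+v+U) ⇒ (v+v+v+v)

S ⇒ U   [S → U]
U ⇒ (S)   [U → ( S )]
(S) ⇒ (S+U)   [S → S + U]
(S+U) ⇒ (S+U+U)   [S → S + U]
(S+U+U) ⇒ (S+U+U+U)   [S → S + U]
(S+U+U+U) ⇒ (U+U+U+U)   [S → U]
(U+U+U+U) ⇒ (v+U+U+U)   [U → v]
(v+U+U+U) ⇒ (v+v+U+U)   [U → v]
(v+v+U+U) ⇒ (v+v+v+U)   [U → v]
(v+v+v+U) ⇒ (v+v+v+v)   [U → v]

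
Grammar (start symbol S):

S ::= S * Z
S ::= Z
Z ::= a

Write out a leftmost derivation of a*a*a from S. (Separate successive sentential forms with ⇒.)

S ⇒ S*Z   [S ::= S * Z]
S*Z ⇒ S*Z*Z   [S ::= S * Z]
S*Z*Z ⇒ Z*Z*Z   [S ::= Z]
Z*Z*Z ⇒ a*Z*Z   [Z ::= a]
a*Z*Z ⇒ a*a*Z   [Z ::= a]
a*a*Z ⇒ a*a*a   [Z ::= a]

S ⇒ S*Z ⇒ S*Z*Z ⇒ Z*Z*Z ⇒ a*Z*Z ⇒ a*a*Z ⇒ a*a*a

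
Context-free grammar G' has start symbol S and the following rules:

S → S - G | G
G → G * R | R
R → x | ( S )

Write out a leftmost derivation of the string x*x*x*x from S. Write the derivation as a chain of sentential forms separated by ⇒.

S ⇒ G   [S → G]
G ⇒ G*R   [G → G * R]
G*R ⇒ G*R*R   [G → G * R]
G*R*R ⇒ G*R*R*R   [G → G * R]
G*R*R*R ⇒ R*R*R*R   [G → R]
R*R*R*R ⇒ x*R*R*R   [R → x]
x*R*R*R ⇒ x*x*R*R   [R → x]
x*x*R*R ⇒ x*x*x*R   [R → x]
x*x*x*R ⇒ x*x*x*x   [R → x]

S ⇒ G ⇒ G*R ⇒ G*R*R ⇒ G*R*R*R ⇒ R*R*R*R ⇒ x*R*R*R ⇒ x*x*R*R ⇒ x*x*x*R ⇒ x*x*x*x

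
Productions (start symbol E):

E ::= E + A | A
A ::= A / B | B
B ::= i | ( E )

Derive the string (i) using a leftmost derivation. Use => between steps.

E => A => B => (E) => (A) => (B) => (i)

E => A   [E ::= A]
A => B   [A ::= B]
B => (E)   [B ::= ( E )]
(E) => (A)   [E ::= A]
(A) => (B)   [A ::= B]
(B) => (i)   [B ::= i]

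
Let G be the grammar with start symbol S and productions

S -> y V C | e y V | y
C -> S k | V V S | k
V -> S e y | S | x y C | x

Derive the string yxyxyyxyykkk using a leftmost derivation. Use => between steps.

S => yVC   [S -> y V C]
yVC => yxyCC   [V -> x y C]
yxyCC => yxyVVSC   [C -> V V S]
yxyVVSC => yxyxVSC   [V -> x]
yxyxVSC => yxyxSSC   [V -> S]
yxyxSSC => yxyxySC   [S -> y]
yxyxySC => yxyxyyVCC   [S -> y V C]
yxyxyyVCC => yxyxyyxyCCC   [V -> x y C]
yxyxyyxyCCC => yxyxyyxySkCC   [C -> S k]
yxyxyyxySkCC => yxyxyyxyykCC   [S -> y]
yxyxyyxyykCC => yxyxyyxyykkC   [C -> k]
yxyxyyxyykkC => yxyxyyxyykkk   [C -> k]

S=>yVC=>yxyCC=>yxyVVSC=>yxyxVSC=>yxyxSSC=>yxyxySC=>yxyxyyVCC=>yxyxyyxyCCC=>yxyxyyxySkCC=>yxyxyyxyykCC=>yxyxyyxyykkC=>yxyxyyxyykkk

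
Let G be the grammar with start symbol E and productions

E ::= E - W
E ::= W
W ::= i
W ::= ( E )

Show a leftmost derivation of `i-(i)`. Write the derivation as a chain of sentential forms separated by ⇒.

E ⇒ E-W ⇒ W-W ⇒ i-W ⇒ i-(E) ⇒ i-(W) ⇒ i-(i)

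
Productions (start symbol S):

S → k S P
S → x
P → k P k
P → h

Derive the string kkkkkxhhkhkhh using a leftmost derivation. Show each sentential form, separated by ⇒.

S ⇒ kSP   [S → k S P]
kSP ⇒ kkSPP   [S → k S P]
kkSPP ⇒ kkkSPPP   [S → k S P]
kkkSPPP ⇒ kkkkSPPPP   [S → k S P]
kkkkSPPPP ⇒ kkkkkSPPPPP   [S → k S P]
kkkkkSPPPPP ⇒ kkkkkxPPPPP   [S → x]
kkkkkxPPPPP ⇒ kkkkkxhPPPP   [P → h]
kkkkkxhPPPP ⇒ kkkkkxhhPPP   [P → h]
kkkkkxhhPPP ⇒ kkkkkxhhkPkPP   [P → k P k]
kkkkkxhhkPkPP ⇒ kkkkkxhhkhkPP   [P → h]
kkkkkxhhkhkPP ⇒ kkkkkxhhkhkhP   [P → h]
kkkkkxhhkhkhP ⇒ kkkkkxhhkhkhh   [P → h]

S⇒kSP⇒kkSPP⇒kkkSPPP⇒kkkkSPPPP⇒kkkkkSPPPPP⇒kkkkkxPPPPP⇒kkkkkxhPPPP⇒kkkkkxhhPPP⇒kkkkkxhhkPkPP⇒kkkkkxhhkhkPP⇒kkkkkxhhkhkhP⇒kkkkkxhhkhkhh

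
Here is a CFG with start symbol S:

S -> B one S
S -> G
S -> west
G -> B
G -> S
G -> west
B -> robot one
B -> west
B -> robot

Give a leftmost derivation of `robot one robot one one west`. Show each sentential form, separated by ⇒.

S ⇒ B one S ⇒ robot one S ⇒ robot one B one S ⇒ robot one robot one one S ⇒ robot one robot one one west

S ⇒ B one S   [S -> B one S]
B one S ⇒ robot one S   [B -> robot]
robot one S ⇒ robot one B one S   [S -> B one S]
robot one B one S ⇒ robot one robot one one S   [B -> robot one]
robot one robot one one S ⇒ robot one robot one one west   [S -> west]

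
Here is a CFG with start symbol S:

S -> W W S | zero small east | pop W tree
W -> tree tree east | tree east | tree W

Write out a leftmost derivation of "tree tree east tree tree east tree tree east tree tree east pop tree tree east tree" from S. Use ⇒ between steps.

S ⇒ W W S ⇒ tree W W S ⇒ tree tree east W S ⇒ tree tree east tree W S ⇒ tree tree east tree tree east S ⇒ tree tree east tree tree east W W S ⇒ tree tree east tree tree east tree tree east W S ⇒ tree tree east tree tree east tree tree east tree tree east S ⇒ tree tree east tree tree east tree tree east tree tree east pop W tree ⇒ tree tree east tree tree east tree tree east tree tree east pop tree tree east tree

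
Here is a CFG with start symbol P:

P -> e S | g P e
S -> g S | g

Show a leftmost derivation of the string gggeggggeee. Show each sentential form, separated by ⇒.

P⇒gPe⇒ggPee⇒gggPeee⇒gggeSeee⇒gggegSeee⇒gggeggSeee⇒gggegggSeee⇒gggeggggeee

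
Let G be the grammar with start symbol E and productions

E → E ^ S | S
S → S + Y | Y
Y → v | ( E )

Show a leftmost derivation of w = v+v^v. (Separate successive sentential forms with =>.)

E => E^S => S^S => S+Y^S => Y+Y^S => v+Y^S => v+v^S => v+v^Y => v+v^v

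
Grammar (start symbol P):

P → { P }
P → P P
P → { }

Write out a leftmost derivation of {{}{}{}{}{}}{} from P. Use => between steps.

P => PP => {P}P => {PP}P => {PPP}P => {PPPP}P => {PPPPP}P => {{}PPPP}P => {{}{}PPP}P => {{}{}{}PP}P => {{}{}{}{}P}P => {{}{}{}{}{}}P => {{}{}{}{}{}}{}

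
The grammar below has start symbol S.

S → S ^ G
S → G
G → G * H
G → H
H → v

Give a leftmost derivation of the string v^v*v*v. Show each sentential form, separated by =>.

S => S^G   [S → S ^ G]
S^G => G^G   [S → G]
G^G => H^G   [G → H]
H^G => v^G   [H → v]
v^G => v^G*H   [G → G * H]
v^G*H => v^G*H*H   [G → G * H]
v^G*H*H => v^H*H*H   [G → H]
v^H*H*H => v^v*H*H   [H → v]
v^v*H*H => v^v*v*H   [H → v]
v^v*v*H => v^v*v*v   [H → v]

S => S^G => G^G => H^G => v^G => v^G*H => v^G*H*H => v^H*H*H => v^v*H*H => v^v*v*H => v^v*v*v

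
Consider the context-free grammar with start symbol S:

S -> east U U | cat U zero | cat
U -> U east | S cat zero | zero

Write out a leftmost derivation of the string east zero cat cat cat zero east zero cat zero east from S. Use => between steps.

S => east U U => east zero U => east zero U east => east zero S cat zero east => east zero cat U zero cat zero east => east zero cat U east zero cat zero east => east zero cat S cat zero east zero cat zero east => east zero cat cat cat zero east zero cat zero east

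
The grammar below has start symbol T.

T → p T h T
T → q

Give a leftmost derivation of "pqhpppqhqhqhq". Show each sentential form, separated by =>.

T => pThT => pqhT => pqhpThT => pqhppThThT => pqhpppThThThT => pqhpppqhThThT => pqhpppqhqhThT => pqhpppqhqhqhT => pqhpppqhqhqhq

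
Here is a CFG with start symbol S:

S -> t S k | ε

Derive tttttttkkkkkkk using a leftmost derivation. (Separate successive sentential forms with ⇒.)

S ⇒ tSk ⇒ ttSkk ⇒ tttSkkk ⇒ ttttSkkkk ⇒ tttttSkkkkk ⇒ ttttttSkkkkkk ⇒ tttttttSkkkkkkk ⇒ tttttttkkkkkkk

S ⇒ tSk   [S -> t S k]
tSk ⇒ ttSkk   [S -> t S k]
ttSkk ⇒ tttSkkk   [S -> t S k]
tttSkkk ⇒ ttttSkkkk   [S -> t S k]
ttttSkkkk ⇒ tttttSkkkkk   [S -> t S k]
tttttSkkkkk ⇒ ttttttSkkkkkk   [S -> t S k]
ttttttSkkkkkk ⇒ tttttttSkkkkkkk   [S -> t S k]
tttttttSkkkkkkk ⇒ tttttttkkkkkkk   [S -> ε]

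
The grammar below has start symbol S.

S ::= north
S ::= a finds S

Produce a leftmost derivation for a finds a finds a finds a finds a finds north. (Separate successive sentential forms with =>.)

S => a finds S   [S ::= a finds S]
a finds S => a finds a finds S   [S ::= a finds S]
a finds a finds S => a finds a finds a finds S   [S ::= a finds S]
a finds a finds a finds S => a finds a finds a finds a finds S   [S ::= a finds S]
a finds a finds a finds a finds S => a finds a finds a finds a finds a finds S   [S ::= a finds S]
a finds a finds a finds a finds a finds S => a finds a finds a finds a finds a finds north   [S ::= north]

S => a finds S => a finds a finds S => a finds a finds a finds S => a finds a finds a finds a finds S => a finds a finds a finds a finds a finds S => a finds a finds a finds a finds a finds north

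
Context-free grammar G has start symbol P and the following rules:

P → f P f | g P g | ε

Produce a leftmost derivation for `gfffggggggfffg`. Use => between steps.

P => gPg   [P → g P g]
gPg => gfPfg   [P → f P f]
gfPfg => gffPffg   [P → f P f]
gffPffg => gfffPfffg   [P → f P f]
gfffPfffg => gfffgPgfffg   [P → g P g]
gfffgPgfffg => gfffggPggfffg   [P → g P g]
gfffggPggfffg => gfffgggPgggfffg   [P → g P g]
gfffgggPgggfffg => gfffggggggfffg   [P → ε]

P => gPg => gfPfg => gffPffg => gfffPfffg => gfffgPgfffg => gfffggPggfffg => gfffgggPgggfffg => gfffggggggfffg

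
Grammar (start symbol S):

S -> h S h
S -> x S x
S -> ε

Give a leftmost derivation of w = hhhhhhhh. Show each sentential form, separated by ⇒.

S ⇒ hSh   [S -> h S h]
hSh ⇒ hhShh   [S -> h S h]
hhShh ⇒ hhhShhh   [S -> h S h]
hhhShhh ⇒ hhhhShhhh   [S -> h S h]
hhhhShhhh ⇒ hhhhhhhh   [S -> ε]

S⇒hSh⇒hhShh⇒hhhShhh⇒hhhhShhhh⇒hhhhhhhh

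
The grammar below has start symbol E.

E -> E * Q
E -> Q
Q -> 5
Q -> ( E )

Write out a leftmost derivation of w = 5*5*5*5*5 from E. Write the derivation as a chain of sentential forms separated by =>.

E => E*Q   [E -> E * Q]
E*Q => E*Q*Q   [E -> E * Q]
E*Q*Q => E*Q*Q*Q   [E -> E * Q]
E*Q*Q*Q => E*Q*Q*Q*Q   [E -> E * Q]
E*Q*Q*Q*Q => Q*Q*Q*Q*Q   [E -> Q]
Q*Q*Q*Q*Q => 5*Q*Q*Q*Q   [Q -> 5]
5*Q*Q*Q*Q => 5*5*Q*Q*Q   [Q -> 5]
5*5*Q*Q*Q => 5*5*5*Q*Q   [Q -> 5]
5*5*5*Q*Q => 5*5*5*5*Q   [Q -> 5]
5*5*5*5*Q => 5*5*5*5*5   [Q -> 5]

E => E*Q => E*Q*Q => E*Q*Q*Q => E*Q*Q*Q*Q => Q*Q*Q*Q*Q => 5*Q*Q*Q*Q => 5*5*Q*Q*Q => 5*5*5*Q*Q => 5*5*5*5*Q => 5*5*5*5*5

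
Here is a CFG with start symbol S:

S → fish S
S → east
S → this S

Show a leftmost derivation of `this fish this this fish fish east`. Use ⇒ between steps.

S ⇒ this S ⇒ this fish S ⇒ this fish this S ⇒ this fish this this S ⇒ this fish this this fish S ⇒ this fish this this fish fish S ⇒ this fish this this fish fish east

S ⇒ this S   [S → this S]
this S ⇒ this fish S   [S → fish S]
this fish S ⇒ this fish this S   [S → this S]
this fish this S ⇒ this fish this this S   [S → this S]
this fish this this S ⇒ this fish this this fish S   [S → fish S]
this fish this this fish S ⇒ this fish this this fish fish S   [S → fish S]
this fish this this fish fish S ⇒ this fish this this fish fish east   [S → east]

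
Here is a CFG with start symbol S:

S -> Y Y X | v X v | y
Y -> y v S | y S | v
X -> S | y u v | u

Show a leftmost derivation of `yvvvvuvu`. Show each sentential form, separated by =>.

S => YYX => ySYX => yYYXYX => yvYXYX => yvvXYX => yvvSYX => yvvYYXYX => yvvvYXYX => yvvvvXYX => yvvvvuYX => yvvvvuvX => yvvvvuvu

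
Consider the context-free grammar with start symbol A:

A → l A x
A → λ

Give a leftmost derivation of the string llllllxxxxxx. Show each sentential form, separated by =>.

A => lAx   [A → l A x]
lAx => llAxx   [A → l A x]
llAxx => lllAxxx   [A → l A x]
lllAxxx => llllAxxxx   [A → l A x]
llllAxxxx => lllllAxxxxx   [A → l A x]
lllllAxxxxx => llllllAxxxxxx   [A → l A x]
llllllAxxxxxx => llllllxxxxxx   [A → λ]

A => lAx => llAxx => lllAxxx => llllAxxxx => lllllAxxxxx => llllllAxxxxxx => llllllxxxxxx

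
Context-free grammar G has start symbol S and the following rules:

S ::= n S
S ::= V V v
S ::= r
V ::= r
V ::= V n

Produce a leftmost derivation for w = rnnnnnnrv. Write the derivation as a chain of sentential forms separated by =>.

S => VVv => VnVv => VnnVv => VnnnVv => VnnnnVv => VnnnnnVv => VnnnnnnVv => rnnnnnnVv => rnnnnnnrv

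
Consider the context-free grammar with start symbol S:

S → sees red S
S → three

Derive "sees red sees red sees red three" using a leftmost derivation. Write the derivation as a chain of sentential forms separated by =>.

S => sees red S   [S → sees red S]
sees red S => sees red sees red S   [S → sees red S]
sees red sees red S => sees red sees red sees red S   [S → sees red S]
sees red sees red sees red S => sees red sees red sees red three   [S → three]

S => sees red S => sees red sees red S => sees red sees red sees red S => sees red sees red sees red three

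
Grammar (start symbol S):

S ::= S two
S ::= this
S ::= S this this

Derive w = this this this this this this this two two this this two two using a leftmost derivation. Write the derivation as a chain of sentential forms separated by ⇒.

S ⇒ S two ⇒ S two two ⇒ S this this two two ⇒ S two this this two two ⇒ S two two this this two two ⇒ S this this two two this this two two ⇒ S this this this this two two this this two two ⇒ S this this this this this this two two this this two two ⇒ this this this this this this this two two this this two two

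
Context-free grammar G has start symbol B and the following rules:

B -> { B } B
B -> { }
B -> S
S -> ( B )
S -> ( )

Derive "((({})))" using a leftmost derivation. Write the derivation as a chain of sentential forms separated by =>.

B => S => (B) => (S) => ((B)) => ((S)) => (((B))) => ((({})))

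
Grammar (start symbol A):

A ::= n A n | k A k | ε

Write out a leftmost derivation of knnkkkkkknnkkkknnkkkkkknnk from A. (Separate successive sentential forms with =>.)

A => kAk   [A ::= k A k]
kAk => knAnk   [A ::= n A n]
knAnk => knnAnnk   [A ::= n A n]
knnAnnk => knnkAknnk   [A ::= k A k]
knnkAknnk => knnkkAkknnk   [A ::= k A k]
knnkkAkknnk => knnkkkAkkknnk   [A ::= k A k]
knnkkkAkkknnk => knnkkkkAkkkknnk   [A ::= k A k]
knnkkkkAkkkknnk => knnkkkkkAkkkkknnk   [A ::= k A k]
knnkkkkkAkkkkknnk => knnkkkkkkAkkkkkknnk   [A ::= k A k]
knnkkkkkkAkkkkkknnk => knnkkkkkknAnkkkkkknnk   [A ::= n A n]
knnkkkkkknAnkkkkkknnk => knnkkkkkknnAnnkkkkkknnk   [A ::= n A n]
knnkkkkkknnAnnkkkkkknnk => knnkkkkkknnkAknnkkkkkknnk   [A ::= k A k]
knnkkkkkknnkAknnkkkkkknnk => knnkkkkkknnkkAkknnkkkkkknnk   [A ::= k A k]
knnkkkkkknnkkAkknnkkkkkknnk => knnkkkkkknnkkkknnkkkkkknnk   [A ::= ε]

A => kAk => knAnk => knnAnnk => knnkAknnk => knnkkAkknnk => knnkkkAkkknnk => knnkkkkAkkkknnk => knnkkkkkAkkkkknnk => knnkkkkkkAkkkkkknnk => knnkkkkkknAnkkkkkknnk => knnkkkkkknnAnnkkkkkknnk => knnkkkkkknnkAknnkkkkkknnk => knnkkkkkknnkkAkknnkkkkkknnk => knnkkkkkknnkkkknnkkkkkknnk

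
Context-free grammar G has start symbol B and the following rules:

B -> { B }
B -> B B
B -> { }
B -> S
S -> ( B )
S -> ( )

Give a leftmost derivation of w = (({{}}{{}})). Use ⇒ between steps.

B ⇒ S ⇒ (B) ⇒ (S) ⇒ ((B)) ⇒ ((BB)) ⇒ (({B}B)) ⇒ (({{}}B)) ⇒ (({{}}{B})) ⇒ (({{}}{{}}))

B ⇒ S   [B -> S]
S ⇒ (B)   [S -> ( B )]
(B) ⇒ (S)   [B -> S]
(S) ⇒ ((B))   [S -> ( B )]
((B)) ⇒ ((BB))   [B -> B B]
((BB)) ⇒ (({B}B))   [B -> { B }]
(({B}B)) ⇒ (({{}}B))   [B -> { }]
(({{}}B)) ⇒ (({{}}{B}))   [B -> { B }]
(({{}}{B})) ⇒ (({{}}{{}}))   [B -> { }]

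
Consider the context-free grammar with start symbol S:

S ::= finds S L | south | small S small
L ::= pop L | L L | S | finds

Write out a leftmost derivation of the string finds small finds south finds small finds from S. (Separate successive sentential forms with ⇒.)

S ⇒ finds S L ⇒ finds small S small L ⇒ finds small finds S L small L ⇒ finds small finds south L small L ⇒ finds small finds south finds small L ⇒ finds small finds south finds small finds

S ⇒ finds S L   [S ::= finds S L]
finds S L ⇒ finds small S small L   [S ::= small S small]
finds small S small L ⇒ finds small finds S L small L   [S ::= finds S L]
finds small finds S L small L ⇒ finds small finds south L small L   [S ::= south]
finds small finds south L small L ⇒ finds small finds south finds small L   [L ::= finds]
finds small finds south finds small L ⇒ finds small finds south finds small finds   [L ::= finds]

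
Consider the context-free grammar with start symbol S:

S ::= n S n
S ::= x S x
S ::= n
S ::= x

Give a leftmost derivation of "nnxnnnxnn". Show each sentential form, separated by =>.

S => nSn => nnSnn => nnxSxnn => nnxnSnxnn => nnxnnnxnn

S => nSn   [S ::= n S n]
nSn => nnSnn   [S ::= n S n]
nnSnn => nnxSxnn   [S ::= x S x]
nnxSxnn => nnxnSnxnn   [S ::= n S n]
nnxnSnxnn => nnxnnnxnn   [S ::= n]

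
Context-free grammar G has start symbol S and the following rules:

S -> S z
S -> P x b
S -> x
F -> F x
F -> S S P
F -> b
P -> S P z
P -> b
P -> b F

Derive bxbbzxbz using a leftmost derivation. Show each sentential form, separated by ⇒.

S ⇒ Sz   [S -> S z]
Sz ⇒ Pxbz   [S -> P x b]
Pxbz ⇒ SPzxbz   [P -> S P z]
SPzxbz ⇒ PxbPzxbz   [S -> P x b]
PxbPzxbz ⇒ bxbPzxbz   [P -> b]
bxbPzxbz ⇒ bxbbzxbz   [P -> b]

S ⇒ Sz ⇒ Pxbz ⇒ SPzxbz ⇒ PxbPzxbz ⇒ bxbPzxbz ⇒ bxbbzxbz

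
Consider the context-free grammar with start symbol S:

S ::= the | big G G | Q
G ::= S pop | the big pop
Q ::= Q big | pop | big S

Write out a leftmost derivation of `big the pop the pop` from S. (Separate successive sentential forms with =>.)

S => big G G   [S ::= big G G]
big G G => big S pop G   [G ::= S pop]
big S pop G => big the pop G   [S ::= the]
big the pop G => big the pop S pop   [G ::= S pop]
big the pop S pop => big the pop the pop   [S ::= the]

S => big G G => big S pop G => big the pop G => big the pop S pop => big the pop the pop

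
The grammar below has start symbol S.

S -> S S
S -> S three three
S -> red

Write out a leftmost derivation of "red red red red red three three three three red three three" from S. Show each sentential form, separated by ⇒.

S ⇒ S three three   [S -> S three three]
S three three ⇒ S S three three   [S -> S S]
S S three three ⇒ S three three S three three   [S -> S three three]
S three three S three three ⇒ S three three three three S three three   [S -> S three three]
S three three three three S three three ⇒ S S three three three three S three three   [S -> S S]
S S three three three three S three three ⇒ S S S three three three three S three three   [S -> S S]
S S S three three three three S three three ⇒ S S S S three three three three S three three   [S -> S S]
S S S S three three three three S three three ⇒ S S S S S three three three three S three three   [S -> S S]
S S S S S three three three three S three three ⇒ red S S S S three three three three S three three   [S -> red]
red S S S S three three three three S three three ⇒ red red S S S three three three three S three three   [S -> red]
red red S S S three three three three S three three ⇒ red red red S S three three three three S three three   [S -> red]
red red red S S three three three three S three three ⇒ red red red red S three three three three S three three   [S -> red]
red red red red S three three three three S three three ⇒ red red red red red three three three three S three three   [S -> red]
red red red red red three three three three S three three ⇒ red red red red red three three three three red three three   [S -> red]

S ⇒ S three three ⇒ S S three three ⇒ S three three S three three ⇒ S three three three three S three three ⇒ S S three three three three S three three ⇒ S S S three three three three S three three ⇒ S S S S three three three three S three three ⇒ S S S S S three three three three S three three ⇒ red S S S S three three three three S three three ⇒ red red S S S three three three three S three three ⇒ red red red S S three three three three S three three ⇒ red red red red S three three three three S three three ⇒ red red red red red three three three three S three three ⇒ red red red red red three three three three red three three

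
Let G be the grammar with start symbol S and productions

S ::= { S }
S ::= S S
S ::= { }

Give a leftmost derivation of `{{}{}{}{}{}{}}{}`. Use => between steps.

S => SS   [S ::= S S]
SS => {S}S   [S ::= { S }]
{S}S => {SS}S   [S ::= S S]
{SS}S => {SSS}S   [S ::= S S]
{SSS}S => {SSSS}S   [S ::= S S]
{SSSS}S => {SSSSS}S   [S ::= S S]
{SSSSS}S => {SSSSSS}S   [S ::= S S]
{SSSSSS}S => {{}SSSSS}S   [S ::= { }]
{{}SSSSS}S => {{}{}SSSS}S   [S ::= { }]
{{}{}SSSS}S => {{}{}{}SSS}S   [S ::= { }]
{{}{}{}SSS}S => {{}{}{}{}SS}S   [S ::= { }]
{{}{}{}{}SS}S => {{}{}{}{}{}S}S   [S ::= { }]
{{}{}{}{}{}S}S => {{}{}{}{}{}{}}S   [S ::= { }]
{{}{}{}{}{}{}}S => {{}{}{}{}{}{}}{}   [S ::= { }]

S => SS => {S}S => {SS}S => {SSS}S => {SSSS}S => {SSSSS}S => {SSSSSS}S => {{}SSSSS}S => {{}{}SSSS}S => {{}{}{}SSS}S => {{}{}{}{}SS}S => {{}{}{}{}{}S}S => {{}{}{}{}{}{}}S => {{}{}{}{}{}{}}{}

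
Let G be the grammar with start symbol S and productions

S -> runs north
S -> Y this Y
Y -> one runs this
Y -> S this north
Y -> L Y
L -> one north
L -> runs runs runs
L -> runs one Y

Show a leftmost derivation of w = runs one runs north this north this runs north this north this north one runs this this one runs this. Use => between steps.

S => Y this Y => L Y this Y => runs one Y Y this Y => runs one S this north Y this Y => runs one Y this Y this north Y this Y => runs one S this north this Y this north Y this Y => runs one runs north this north this Y this north Y this Y => runs one runs north this north this S this north this north Y this Y => runs one runs north this north this runs north this north this north Y this Y => runs one runs north this north this runs north this north this north one runs this this Y => runs one runs north this north this runs north this north this north one runs this this one runs this

S => Y this Y   [S -> Y this Y]
Y this Y => L Y this Y   [Y -> L Y]
L Y this Y => runs one Y Y this Y   [L -> runs one Y]
runs one Y Y this Y => runs one S this north Y this Y   [Y -> S this north]
runs one S this north Y this Y => runs one Y this Y this north Y this Y   [S -> Y this Y]
runs one Y this Y this north Y this Y => runs one S this north this Y this north Y this Y   [Y -> S this north]
runs one S this north this Y this north Y this Y => runs one runs north this north this Y this north Y this Y   [S -> runs north]
runs one runs north this north this Y this north Y this Y => runs one runs north this north this S this north this north Y this Y   [Y -> S this north]
runs one runs north this north this S this north this north Y this Y => runs one runs north this north this runs north this north this north Y this Y   [S -> runs north]
runs one runs north this north this runs north this north this north Y this Y => runs one runs north this north this runs north this north this north one runs this this Y   [Y -> one runs this]
runs one runs north this north this runs north this north this north one runs this this Y => runs one runs north this north this runs north this north this north one runs this this one runs this   [Y -> one runs this]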